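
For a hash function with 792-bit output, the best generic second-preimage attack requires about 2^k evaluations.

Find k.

Step 1: The hash has a 792-bit output.
Step 2: Second-preimage resistance means: given a specific input x, it should be infeasible to find a different y with h(y) = h(x).
With a 792-bit output, a generic search for a second preimage costs about 2^792 evaluations (each trial matches the fixed target with probability 2^-792).
Step 3: Security level = 792 bits.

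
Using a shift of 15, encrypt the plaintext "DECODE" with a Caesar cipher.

Step 1: For each letter, shift forward by 15 positions (mod 26).
  D (position 3) -> position (3+15) mod 26 = 18 -> S
  E (position 4) -> position (4+15) mod 26 = 19 -> T
  C (position 2) -> position (2+15) mod 26 = 17 -> R
  O (position 14) -> position (14+15) mod 26 = 3 -> D
  D (position 3) -> position (3+15) mod 26 = 18 -> S
  E (position 4) -> position (4+15) mod 26 = 19 -> T
Result: STRDST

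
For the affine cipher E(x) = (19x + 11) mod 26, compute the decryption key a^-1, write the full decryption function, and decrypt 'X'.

Step 1: Find a^-1, the modular inverse of 19 mod 26.
Step 2: We need 19 * a^-1 = 1 (mod 26).
Step 3: 19 * 11 = 209 = 8 * 26 + 1, so a^-1 = 11.
Step 4: D(y) = 11(y - 11) mod 26.
Step 5: Apply to 'X' (y = 23): D(23) = 11 * (23 - 11) mod 26 = 11 * 12 mod 26 = 2 -> 'C'.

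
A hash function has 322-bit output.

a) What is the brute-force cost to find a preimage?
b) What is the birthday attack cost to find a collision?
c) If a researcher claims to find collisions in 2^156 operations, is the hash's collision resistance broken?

Step 1: Preimage resistance requires brute-force of 2^322 operations.
Step 2: Collision resistance (birthday bound) = 2^(322/2) = 2^161.
Step 3: The claimed attack costs 2^156 operations.
Step 4: Since 2^156 < 2^161, the claimed attack beats the generic birthday bound, so collision resistance is broken.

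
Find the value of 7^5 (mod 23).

Step 1: Compute 7^5 mod 23 step by step, reducing modulo 23 at each step.
  7^1 mod 23 = 7
  7^2 mod 23 = (7 * 7) mod 23 = 3
  7^3 mod 23 = (3 * 7) mod 23 = 21
  7^4 mod 23 = (21 * 7) mod 23 = 9
  7^5 mod 23 = (9 * 7) mod 23 = 17
Step 2: Result = 17.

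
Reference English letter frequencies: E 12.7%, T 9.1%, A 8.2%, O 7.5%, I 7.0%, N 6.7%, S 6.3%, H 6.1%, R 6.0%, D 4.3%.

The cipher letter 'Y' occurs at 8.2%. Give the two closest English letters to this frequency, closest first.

Step 1: Observed frequency of 'Y' is 8.2%.
Step 2: Compute distances to each reference frequency and sort:
  A (8.2%): difference = 0.0% <-- BEST
  O (7.5%): difference = 0.7% <-- RUNNER-UP
  T (9.1%): difference = 0.9%
  I (7.0%): difference = 1.2%
  N (6.7%): difference = 1.5%
Step 3: Most likely is 'A' (8.2%, diff 0.0%); second most likely is 'O' (7.5%, diff 0.7%).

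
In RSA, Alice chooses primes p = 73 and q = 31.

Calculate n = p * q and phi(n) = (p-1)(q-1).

Step 1: n = p * q = 73 * 31 = 2263.
Step 2: phi(n) = (p-1)(q-1) = 72 * 30 = 2160.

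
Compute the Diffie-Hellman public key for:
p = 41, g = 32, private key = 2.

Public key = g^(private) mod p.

Step 1: A = g^a mod p = 32^2 mod 41.
  32^1 mod 41 = 32
  32^2 mod 41 = (32 * 32) mod 41 = 40
Result: A = 40.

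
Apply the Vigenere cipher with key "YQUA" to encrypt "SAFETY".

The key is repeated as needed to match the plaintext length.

Step 1: Repeat key to match plaintext length:
  Plaintext: SAFETY
  Key:       YQUAYQ
Step 2: Encrypt each letter:
  S(18) + Y(24) = (18+24) mod 26 = 16 = Q
  A(0) + Q(16) = (0+16) mod 26 = 16 = Q
  F(5) + U(20) = (5+20) mod 26 = 25 = Z
  E(4) + A(0) = (4+0) mod 26 = 4 = E
  T(19) + Y(24) = (19+24) mod 26 = 17 = R
  Y(24) + Q(16) = (24+16) mod 26 = 14 = O
Ciphertext: QQZERO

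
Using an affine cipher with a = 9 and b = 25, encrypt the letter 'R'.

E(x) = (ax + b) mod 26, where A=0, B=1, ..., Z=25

Step 1: Convert 'R' to number: x = 17.
Step 2: E(17) = (9 * 17 + 25) mod 26 = 178 mod 26 = 22.
Step 3: Convert 22 back to letter: W.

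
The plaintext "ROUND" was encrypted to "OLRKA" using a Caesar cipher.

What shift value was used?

Step 1: Compare first letters: R (position 17) -> O (position 14).
Step 2: Shift = (14 - 17) mod 26 = 23.
The shift value is 23.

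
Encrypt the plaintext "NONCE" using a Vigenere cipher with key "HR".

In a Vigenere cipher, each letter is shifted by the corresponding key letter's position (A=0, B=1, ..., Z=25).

Step 1: Repeat key to match plaintext length:
  Plaintext: NONCE
  Key:       HRHRH
Step 2: Encrypt each letter:
  N(13) + H(7) = (13+7) mod 26 = 20 = U
  O(14) + R(17) = (14+17) mod 26 = 5 = F
  N(13) + H(7) = (13+7) mod 26 = 20 = U
  C(2) + R(17) = (2+17) mod 26 = 19 = T
  E(4) + H(7) = (4+7) mod 26 = 11 = L
Ciphertext: UFUTL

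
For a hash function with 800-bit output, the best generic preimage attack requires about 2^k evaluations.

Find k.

Step 1: The hash has a 800-bit output.
Step 2: Preimage resistance means: given a digest h(x), it should be infeasible to find any input that hashes to it.
With a 800-bit output there are 2^800 possible digests, so a generic brute-force preimage search costs about 2^800 evaluations.
Step 3: Security level = 800 bits.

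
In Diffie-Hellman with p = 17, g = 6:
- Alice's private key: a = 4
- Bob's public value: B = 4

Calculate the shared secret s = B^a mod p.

Step 1: s = B^a mod p = 4^4 mod 17.
  4^1 mod 17 = 4
  4^2 mod 17 = (4 * 4) mod 17 = 16
  4^3 mod 17 = (16 * 4) mod 17 = 13
  4^4 mod 17 = (13 * 4) mod 17 = 1
Result: shared secret = 1.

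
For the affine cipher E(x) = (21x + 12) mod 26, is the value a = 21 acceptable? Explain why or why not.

Step 1: Compute gcd(21, 26).
Step 2: gcd(21, 26) = 1.
Since gcd = 1, 21 is coprime with 26, so it is a valid key.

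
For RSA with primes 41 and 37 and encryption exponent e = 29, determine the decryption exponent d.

Step 1: n = 41 * 37 = 1517.
Step 2: phi(n) = 40 * 36 = 1440.
Step 3: Find d such that 29 * d = 1 (mod 1440).
Step 4: d = 29^(-1) mod 1440 = 149.
Verification: 29 * 149 = 4321 = 3 * 1440 + 1.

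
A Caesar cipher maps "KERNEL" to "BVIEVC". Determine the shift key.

Step 1: Compare first letters: K (position 10) -> B (position 1).
Step 2: Shift = (1 - 10) mod 26 = 17.
The shift value is 17.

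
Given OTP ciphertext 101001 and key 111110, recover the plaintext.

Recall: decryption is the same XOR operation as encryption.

Step 1: XOR ciphertext with key:
  Ciphertext: 101001
  Key:        111110
  XOR:        010111
Step 2: Plaintext = 010111 = 23 in decimal.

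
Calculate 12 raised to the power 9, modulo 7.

Step 1: Compute 12^9 mod 7 step by step, reducing modulo 7 at each step.
  12^1 mod 7 = 5
  12^2 mod 7 = (5 * 12) mod 7 = 4
  12^3 mod 7 = (4 * 12) mod 7 = 6
  12^4 mod 7 = (6 * 12) mod 7 = 2
  12^5 mod 7 = (2 * 12) mod 7 = 3
  12^6 mod 7 = (3 * 12) mod 7 = 1
  12^7 mod 7 = (1 * 12) mod 7 = 5
  12^8 mod 7 = (5 * 12) mod 7 = 4
  12^9 mod 7 = (4 * 12) mod 7 = 6
Step 2: Result = 6.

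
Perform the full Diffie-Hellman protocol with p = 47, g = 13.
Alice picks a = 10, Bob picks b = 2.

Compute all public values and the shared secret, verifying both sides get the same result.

Step 1: A = g^a mod p = 13^10 mod 47 = 2.
Step 2: B = g^b mod p = 13^2 mod 47 = 28.
Step 3: Alice computes s = B^a mod p = 28^10 mod 47 = 4.
Step 4: Bob computes s = A^b mod p = 2^2 mod 47 = 4.
Both sides agree: shared secret = 4.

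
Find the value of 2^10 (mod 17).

Step 1: Compute 2^10 mod 17 step by step, reducing modulo 17 at each step.
  2^1 mod 17 = 2
  2^2 mod 17 = (2 * 2) mod 17 = 4
  2^3 mod 17 = (4 * 2) mod 17 = 8
  2^4 mod 17 = (8 * 2) mod 17 = 16
  2^5 mod 17 = (16 * 2) mod 17 = 15
  2^6 mod 17 = (15 * 2) mod 17 = 13
  2^7 mod 17 = (13 * 2) mod 17 = 9
  2^8 mod 17 = (9 * 2) mod 17 = 1
  2^9 mod 17 = (1 * 2) mod 17 = 2
  2^10 mod 17 = (2 * 2) mod 17 = 4
Step 2: Result = 4.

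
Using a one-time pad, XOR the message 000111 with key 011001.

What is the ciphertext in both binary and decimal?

Step 1: Write out the XOR operation bit by bit:
  Message: 000111
  Key:     011001
  XOR:     011110
Step 2: Convert to decimal: 011110 = 30.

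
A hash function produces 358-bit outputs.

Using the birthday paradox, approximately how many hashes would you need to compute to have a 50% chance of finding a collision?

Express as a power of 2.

Step 1: The birthday paradox gives collision probability ~50% after sqrt(2^n) = 2^(n/2) hashes.
Step 2: For 358-bit output: 2^(358/2) = 2^179.
Step 3: Approximately 2^179 hash computations needed.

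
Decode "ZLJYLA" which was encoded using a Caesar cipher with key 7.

Step 1: Reverse the shift by subtracting 7 from each letter position.
  Z (position 25) -> position (25-7) mod 26 = 18 -> S
  L (position 11) -> position (11-7) mod 26 = 4 -> E
  J (position 9) -> position (9-7) mod 26 = 2 -> C
  Y (position 24) -> position (24-7) mod 26 = 17 -> R
  L (position 11) -> position (11-7) mod 26 = 4 -> E
  A (position 0) -> position (0-7) mod 26 = 19 -> T
Decrypted message: SECRET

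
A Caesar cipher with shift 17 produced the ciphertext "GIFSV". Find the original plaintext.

Step 1: Reverse the shift by subtracting 17 from each letter position.
  G (position 6) -> position (6-17) mod 26 = 15 -> P
  I (position 8) -> position (8-17) mod 26 = 17 -> R
  F (position 5) -> position (5-17) mod 26 = 14 -> O
  S (position 18) -> position (18-17) mod 26 = 1 -> B
  V (position 21) -> position (21-17) mod 26 = 4 -> E
Decrypted message: PROBE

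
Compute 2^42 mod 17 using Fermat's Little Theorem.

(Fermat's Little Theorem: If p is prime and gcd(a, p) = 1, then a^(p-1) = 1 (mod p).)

Step 1: Since 17 is prime, by Fermat's Little Theorem: 2^16 = 1 (mod 17).
Step 2: Reduce exponent: 42 mod 16 = 10.
Step 3: So 2^42 = 2^10 (mod 17).
Step 4: 2^10 mod 17 = 4.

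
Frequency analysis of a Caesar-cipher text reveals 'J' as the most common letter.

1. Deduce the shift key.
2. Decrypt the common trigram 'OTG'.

Step 1: In English, 'E' is the most frequent letter (12.7%).
Step 2: The most frequent ciphertext letter is 'J' (position 9).
Step 3: Shift = (9 - 4) mod 26 = 5.
Step 4: Decrypt 'OTG' by shifting back 5:
  O -> J
  T -> O
  G -> B
Step 5: 'OTG' decrypts to 'JOB'.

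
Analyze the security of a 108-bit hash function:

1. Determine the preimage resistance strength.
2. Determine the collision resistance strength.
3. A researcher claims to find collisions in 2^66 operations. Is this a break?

Step 1: Preimage resistance requires brute-force of 2^108 operations.
Step 2: Collision resistance (birthday bound) = 2^(108/2) = 2^54.
Step 3: The claimed attack costs 2^66 operations.
Step 4: Since 2^66 >= 2^54, the claimed attack is no faster than the generic birthday attack, so this does not break collision resistance.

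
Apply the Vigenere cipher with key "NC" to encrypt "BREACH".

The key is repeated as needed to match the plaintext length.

Step 1: Repeat key to match plaintext length:
  Plaintext: BREACH
  Key:       NCNCNC
Step 2: Encrypt each letter:
  B(1) + N(13) = (1+13) mod 26 = 14 = O
  R(17) + C(2) = (17+2) mod 26 = 19 = T
  E(4) + N(13) = (4+13) mod 26 = 17 = R
  A(0) + C(2) = (0+2) mod 26 = 2 = C
  C(2) + N(13) = (2+13) mod 26 = 15 = P
  H(7) + C(2) = (7+2) mod 26 = 9 = J
Ciphertext: OTRCPJ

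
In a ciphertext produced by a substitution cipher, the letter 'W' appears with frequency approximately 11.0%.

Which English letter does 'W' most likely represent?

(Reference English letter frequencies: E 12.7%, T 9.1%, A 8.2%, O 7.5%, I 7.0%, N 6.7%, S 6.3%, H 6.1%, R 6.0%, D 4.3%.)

Step 1: The observed frequency is 11.0%.
Step 2: Compare with English frequencies:
  E: 12.7% (difference: 1.7%) <-- closest
  T: 9.1% (difference: 1.9%)
  A: 8.2% (difference: 2.8%)
  O: 7.5% (difference: 3.5%)
  I: 7.0% (difference: 4.0%)
  N: 6.7% (difference: 4.3%)
  S: 6.3% (difference: 4.7%)
  H: 6.1% (difference: 4.9%)
  R: 6.0% (difference: 5.0%)
  D: 4.3% (difference: 6.7%)
Step 3: 'W' most likely represents 'E' (frequency 12.7%).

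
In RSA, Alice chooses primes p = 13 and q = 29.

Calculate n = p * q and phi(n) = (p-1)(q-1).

Step 1: n = p * q = 13 * 29 = 377.
Step 2: phi(n) = (p-1)(q-1) = 12 * 28 = 336.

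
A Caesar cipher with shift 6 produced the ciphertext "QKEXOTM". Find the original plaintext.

Step 1: Reverse the shift by subtracting 6 from each letter position.
  Q (position 16) -> position (16-6) mod 26 = 10 -> K
  K (position 10) -> position (10-6) mod 26 = 4 -> E
  E (position 4) -> position (4-6) mod 26 = 24 -> Y
  X (position 23) -> position (23-6) mod 26 = 17 -> R
  O (position 14) -> position (14-6) mod 26 = 8 -> I
  T (position 19) -> position (19-6) mod 26 = 13 -> N
  M (position 12) -> position (12-6) mod 26 = 6 -> G
Decrypted message: KEYRING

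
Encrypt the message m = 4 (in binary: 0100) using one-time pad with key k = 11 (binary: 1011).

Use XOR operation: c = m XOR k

Step 1: Write out the XOR operation bit by bit:
  Message: 0100
  Key:     1011
  XOR:     1111
Step 2: Convert to decimal: 1111 = 15.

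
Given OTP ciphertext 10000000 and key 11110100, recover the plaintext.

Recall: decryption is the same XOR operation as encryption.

Step 1: XOR ciphertext with key:
  Ciphertext: 10000000
  Key:        11110100
  XOR:        01110100
Step 2: Plaintext = 01110100 = 116 in decimal.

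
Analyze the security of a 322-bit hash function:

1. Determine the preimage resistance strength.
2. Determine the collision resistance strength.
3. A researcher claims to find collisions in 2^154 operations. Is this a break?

Step 1: Preimage resistance requires brute-force of 2^322 operations.
Step 2: Collision resistance (birthday bound) = 2^(322/2) = 2^161.
Step 3: The claimed attack costs 2^154 operations.
Step 4: Since 2^154 < 2^161, the claimed attack beats the generic birthday bound, so collision resistance is broken.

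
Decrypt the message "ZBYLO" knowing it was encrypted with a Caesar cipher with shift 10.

Step 1: Reverse the shift by subtracting 10 from each letter position.
  Z (position 25) -> position (25-10) mod 26 = 15 -> P
  B (position 1) -> position (1-10) mod 26 = 17 -> R
  Y (position 24) -> position (24-10) mod 26 = 14 -> O
  L (position 11) -> position (11-10) mod 26 = 1 -> B
  O (position 14) -> position (14-10) mod 26 = 4 -> E
Decrypted message: PROBE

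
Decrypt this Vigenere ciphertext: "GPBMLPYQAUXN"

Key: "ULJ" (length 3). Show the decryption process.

Step 1: Key 'ULJ' has length 3. Extended key: ULJULJULJULJ
Step 2: Decrypt each position:
  G(6) - U(20) = 12 = M
  P(15) - L(11) = 4 = E
  B(1) - J(9) = 18 = S
  M(12) - U(20) = 18 = S
  L(11) - L(11) = 0 = A
  P(15) - J(9) = 6 = G
  Y(24) - U(20) = 4 = E
  Q(16) - L(11) = 5 = F
  A(0) - J(9) = 17 = R
  U(20) - U(20) = 0 = A
  X(23) - L(11) = 12 = M
  N(13) - J(9) = 4 = E
Plaintext: MESSAGEFRAME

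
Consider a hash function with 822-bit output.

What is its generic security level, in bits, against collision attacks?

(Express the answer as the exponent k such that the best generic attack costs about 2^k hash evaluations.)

Step 1: The hash has a 822-bit output.
Step 2: Collision resistance means it should be infeasible to find any x != y with h(x) = h(y).
By the birthday bound, a generic collision search succeeds after about sqrt(2^822) = 2^(822/2) = 2^411 evaluations.
Step 3: Security level = 411 bits.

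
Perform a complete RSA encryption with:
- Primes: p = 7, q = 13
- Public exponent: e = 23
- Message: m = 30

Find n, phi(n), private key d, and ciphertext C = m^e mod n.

Step 1: n = 7 * 13 = 91.
Step 2: phi(n) = (7-1)(13-1) = 6 * 12 = 72.
Step 3: Find d = 23^(-1) mod 72 = 47.
  Verify: 23 * 47 = 1081 = 1 (mod 72).
Step 4: C = 30^23 mod 91 = 88.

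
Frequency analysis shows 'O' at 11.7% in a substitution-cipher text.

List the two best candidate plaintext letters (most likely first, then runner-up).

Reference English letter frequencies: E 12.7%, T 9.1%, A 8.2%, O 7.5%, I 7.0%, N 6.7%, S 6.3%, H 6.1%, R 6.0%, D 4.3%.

Step 1: Observed frequency of 'O' is 11.7%.
Step 2: Compute distances to each reference frequency and sort:
  E (12.7%): difference = 1.0% <-- BEST
  T (9.1%): difference = 2.6% <-- RUNNER-UP
  A (8.2%): difference = 3.5%
  O (7.5%): difference = 4.2%
  I (7.0%): difference = 4.7%
Step 3: Most likely is 'E' (12.7%, diff 1.0%); second most likely is 'T' (9.1%, diff 2.6%).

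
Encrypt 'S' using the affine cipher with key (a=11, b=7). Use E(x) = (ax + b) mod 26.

Step 1: Convert 'S' to number: x = 18.
Step 2: E(18) = (11 * 18 + 7) mod 26 = 205 mod 26 = 23.
Step 3: Convert 23 back to letter: X.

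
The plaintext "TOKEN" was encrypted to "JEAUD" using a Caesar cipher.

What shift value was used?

Step 1: Compare first letters: T (position 19) -> J (position 9).
Step 2: Shift = (9 - 19) mod 26 = 16.
The shift value is 16.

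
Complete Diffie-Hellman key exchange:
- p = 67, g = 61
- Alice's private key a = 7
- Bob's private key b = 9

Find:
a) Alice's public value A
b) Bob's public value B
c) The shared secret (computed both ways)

Step 1: A = g^a mod p = 61^7 mod 67 = 57.
Step 2: B = g^b mod p = 61^9 mod 67 = 42.
Step 3: Alice computes s = B^a mod p = 42^7 mod 67 = 58.
Step 4: Bob computes s = A^b mod p = 57^9 mod 67 = 58.
Both sides agree: shared secret = 58.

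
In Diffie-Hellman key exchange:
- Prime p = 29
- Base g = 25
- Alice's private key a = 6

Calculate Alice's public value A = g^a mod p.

Step 1: A = g^a mod p = 25^6 mod 29.
  25^1 mod 29 = 25
  25^2 mod 29 = (25 * 25) mod 29 = 16
  25^3 mod 29 = (16 * 25) mod 29 = 23
  25^4 mod 29 = (23 * 25) mod 29 = 24
  25^5 mod 29 = (24 * 25) mod 29 = 20
  25^6 mod 29 = (20 * 25) mod 29 = 7
Result: A = 7.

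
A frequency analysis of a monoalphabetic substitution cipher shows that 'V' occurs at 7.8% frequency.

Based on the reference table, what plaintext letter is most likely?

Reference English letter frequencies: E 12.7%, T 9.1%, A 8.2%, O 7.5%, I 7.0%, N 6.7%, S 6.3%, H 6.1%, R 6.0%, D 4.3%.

Step 1: The observed frequency is 7.8%.
Step 2: Compare with English frequencies:
  E: 12.7% (difference: 4.9%)
  T: 9.1% (difference: 1.3%)
  A: 8.2% (difference: 0.4%)
  O: 7.5% (difference: 0.3%) <-- closest
  I: 7.0% (difference: 0.8%)
  N: 6.7% (difference: 1.1%)
  S: 6.3% (difference: 1.5%)
  H: 6.1% (difference: 1.7%)
  R: 6.0% (difference: 1.8%)
  D: 4.3% (difference: 3.5%)
Step 3: 'V' most likely represents 'O' (frequency 7.5%).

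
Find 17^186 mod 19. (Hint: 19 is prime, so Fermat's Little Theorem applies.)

Step 1: Since 19 is prime, by Fermat's Little Theorem: 17^18 = 1 (mod 19).
Step 2: Reduce exponent: 186 mod 18 = 6.
Step 3: So 17^186 = 17^6 (mod 19).
Step 4: 17^6 mod 19 = 7.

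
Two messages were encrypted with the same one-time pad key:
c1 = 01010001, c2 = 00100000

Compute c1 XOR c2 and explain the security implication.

Step 1: c1 XOR c2 = (m1 XOR k) XOR (m2 XOR k).
Step 2: By XOR associativity/commutativity: = m1 XOR m2 XOR k XOR k = m1 XOR m2.
Step 3: 01010001 XOR 00100000 = 01110001 = 113.
Step 4: The key cancels out! An attacker learns m1 XOR m2 = 113, revealing the relationship between plaintexts.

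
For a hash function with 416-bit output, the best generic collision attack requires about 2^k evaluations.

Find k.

Step 1: The hash has a 416-bit output.
Step 2: Collision resistance means it should be infeasible to find any x != y with h(x) = h(y).
By the birthday bound, a generic collision search succeeds after about sqrt(2^416) = 2^(416/2) = 2^208 evaluations.
Step 3: Security level = 208 bits.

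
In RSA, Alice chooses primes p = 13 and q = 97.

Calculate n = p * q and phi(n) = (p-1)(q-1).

Step 1: n = p * q = 13 * 97 = 1261.
Step 2: phi(n) = (p-1)(q-1) = 12 * 96 = 1152.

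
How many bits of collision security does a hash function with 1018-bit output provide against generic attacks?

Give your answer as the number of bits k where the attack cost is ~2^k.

Step 1: The hash has a 1018-bit output.
Step 2: Collision resistance means it should be infeasible to find any x != y with h(x) = h(y).
By the birthday bound, a generic collision search succeeds after about sqrt(2^1018) = 2^(1018/2) = 2^509 evaluations.
Step 3: Security level = 509 bits.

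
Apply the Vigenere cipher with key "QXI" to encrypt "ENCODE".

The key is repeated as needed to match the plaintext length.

Step 1: Repeat key to match plaintext length:
  Plaintext: ENCODE
  Key:       QXIQXI
Step 2: Encrypt each letter:
  E(4) + Q(16) = (4+16) mod 26 = 20 = U
  N(13) + X(23) = (13+23) mod 26 = 10 = K
  C(2) + I(8) = (2+8) mod 26 = 10 = K
  O(14) + Q(16) = (14+16) mod 26 = 4 = E
  D(3) + X(23) = (3+23) mod 26 = 0 = A
  E(4) + I(8) = (4+8) mod 26 = 12 = M
Ciphertext: UKKEAM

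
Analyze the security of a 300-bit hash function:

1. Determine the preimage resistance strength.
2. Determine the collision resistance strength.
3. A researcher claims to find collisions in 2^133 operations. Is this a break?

Step 1: Preimage resistance requires brute-force of 2^300 operations.
Step 2: Collision resistance (birthday bound) = 2^(300/2) = 2^150.
Step 3: The claimed attack costs 2^133 operations.
Step 4: Since 2^133 < 2^150, the claimed attack beats the generic birthday bound, so collision resistance is broken.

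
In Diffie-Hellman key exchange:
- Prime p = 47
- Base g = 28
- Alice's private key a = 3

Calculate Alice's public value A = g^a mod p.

Step 1: A = g^a mod p = 28^3 mod 47.
  28^1 mod 47 = 28
  28^2 mod 47 = (28 * 28) mod 47 = 32
  28^3 mod 47 = (32 * 28) mod 47 = 3
Result: A = 3.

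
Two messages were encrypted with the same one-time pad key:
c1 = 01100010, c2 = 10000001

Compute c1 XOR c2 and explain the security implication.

Step 1: c1 XOR c2 = (m1 XOR k) XOR (m2 XOR k).
Step 2: By XOR associativity/commutativity: = m1 XOR m2 XOR k XOR k = m1 XOR m2.
Step 3: 01100010 XOR 10000001 = 11100011 = 227.
Step 4: The key cancels out! An attacker learns m1 XOR m2 = 227, revealing the relationship between plaintexts.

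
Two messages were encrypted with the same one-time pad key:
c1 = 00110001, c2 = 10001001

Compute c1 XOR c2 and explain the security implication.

Step 1: c1 XOR c2 = (m1 XOR k) XOR (m2 XOR k).
Step 2: By XOR associativity/commutativity: = m1 XOR m2 XOR k XOR k = m1 XOR m2.
Step 3: 00110001 XOR 10001001 = 10111000 = 184.
Step 4: The key cancels out! An attacker learns m1 XOR m2 = 184, revealing the relationship between plaintexts.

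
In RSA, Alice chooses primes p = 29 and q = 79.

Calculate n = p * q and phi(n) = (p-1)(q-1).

Step 1: n = p * q = 29 * 79 = 2291.
Step 2: phi(n) = (p-1)(q-1) = 28 * 78 = 2184.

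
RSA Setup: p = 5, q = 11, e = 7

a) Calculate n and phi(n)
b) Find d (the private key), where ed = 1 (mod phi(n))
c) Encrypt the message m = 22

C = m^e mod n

Step 1: n = 5 * 11 = 55.
Step 2: phi(n) = (5-1)(11-1) = 4 * 10 = 40.
Step 3: Find d = 7^(-1) mod 40 = 23.
  Verify: 7 * 23 = 161 = 1 (mod 40).
Step 4: C = 22^7 mod 55 = 33.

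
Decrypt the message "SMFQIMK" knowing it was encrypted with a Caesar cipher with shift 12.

Step 1: Reverse the shift by subtracting 12 from each letter position.
  S (position 18) -> position (18-12) mod 26 = 6 -> G
  M (position 12) -> position (12-12) mod 26 = 0 -> A
  F (position 5) -> position (5-12) mod 26 = 19 -> T
  Q (position 16) -> position (16-12) mod 26 = 4 -> E
  I (position 8) -> position (8-12) mod 26 = 22 -> W
  M (position 12) -> position (12-12) mod 26 = 0 -> A
  K (position 10) -> position (10-12) mod 26 = 24 -> Y
Decrypted message: GATEWAY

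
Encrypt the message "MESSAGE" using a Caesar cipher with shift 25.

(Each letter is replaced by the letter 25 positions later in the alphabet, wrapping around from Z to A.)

Step 1: For each letter, shift forward by 25 positions (mod 26).
  M (position 12) -> position (12+25) mod 26 = 11 -> L
  E (position 4) -> position (4+25) mod 26 = 3 -> D
  S (position 18) -> position (18+25) mod 26 = 17 -> R
  S (position 18) -> position (18+25) mod 26 = 17 -> R
  A (position 0) -> position (0+25) mod 26 = 25 -> Z
  G (position 6) -> position (6+25) mod 26 = 5 -> F
  E (position 4) -> position (4+25) mod 26 = 3 -> D
Result: LDRRZFD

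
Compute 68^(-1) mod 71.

Step 1: We need x such that 68 * x = 1 (mod 71).
Step 2: Using the extended Euclidean algorithm or trial:
  68 * 47 = 3196 = 45 * 71 + 1.
Step 3: Since 3196 mod 71 = 1, the inverse is x = 47.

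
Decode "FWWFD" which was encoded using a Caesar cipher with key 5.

Step 1: Reverse the shift by subtracting 5 from each letter position.
  F (position 5) -> position (5-5) mod 26 = 0 -> A
  W (position 22) -> position (22-5) mod 26 = 17 -> R
  W (position 22) -> position (22-5) mod 26 = 17 -> R
  F (position 5) -> position (5-5) mod 26 = 0 -> A
  D (position 3) -> position (3-5) mod 26 = 24 -> Y
Decrypted message: ARRAY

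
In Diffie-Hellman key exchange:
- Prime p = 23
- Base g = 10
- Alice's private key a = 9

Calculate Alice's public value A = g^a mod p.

Step 1: A = g^a mod p = 10^9 mod 23.
  10^1 mod 23 = 10
  10^2 mod 23 = (10 * 10) mod 23 = 8
  10^3 mod 23 = (8 * 10) mod 23 = 11
  10^4 mod 23 = (11 * 10) mod 23 = 18
  10^5 mod 23 = (18 * 10) mod 23 = 19
  10^6 mod 23 = (19 * 10) mod 23 = 6
  10^7 mod 23 = (6 * 10) mod 23 = 14
  10^8 mod 23 = (14 * 10) mod 23 = 2
  10^9 mod 23 = (2 * 10) mod 23 = 20
Result: A = 20.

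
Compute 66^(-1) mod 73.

Step 1: We need x such that 66 * x = 1 (mod 73).
Step 2: Using the extended Euclidean algorithm or trial:
  66 * 52 = 3432 = 47 * 73 + 1.
Step 3: Since 3432 mod 73 = 1, the inverse is x = 52.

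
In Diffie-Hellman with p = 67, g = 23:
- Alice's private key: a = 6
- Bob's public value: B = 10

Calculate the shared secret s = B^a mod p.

Step 1: s = B^a mod p = 10^6 mod 67.
  10^1 mod 67 = 10
  10^2 mod 67 = (10 * 10) mod 67 = 33
  10^3 mod 67 = (33 * 10) mod 67 = 62
  10^4 mod 67 = (62 * 10) mod 67 = 17
  10^5 mod 67 = (17 * 10) mod 67 = 36
  10^6 mod 67 = (36 * 10) mod 67 = 25
Result: shared secret = 25.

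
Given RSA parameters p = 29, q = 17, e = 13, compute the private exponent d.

Step 1: n = 29 * 17 = 493.
Step 2: phi(n) = 28 * 16 = 448.
Step 3: Find d such that 13 * d = 1 (mod 448).
Step 4: d = 13^(-1) mod 448 = 69.
Verification: 13 * 69 = 897 = 2 * 448 + 1.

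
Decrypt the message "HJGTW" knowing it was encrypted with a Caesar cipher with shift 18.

Step 1: Reverse the shift by subtracting 18 from each letter position.
  H (position 7) -> position (7-18) mod 26 = 15 -> P
  J (position 9) -> position (9-18) mod 26 = 17 -> R
  G (position 6) -> position (6-18) mod 26 = 14 -> O
  T (position 19) -> position (19-18) mod 26 = 1 -> B
  W (position 22) -> position (22-18) mod 26 = 4 -> E
Decrypted message: PROBE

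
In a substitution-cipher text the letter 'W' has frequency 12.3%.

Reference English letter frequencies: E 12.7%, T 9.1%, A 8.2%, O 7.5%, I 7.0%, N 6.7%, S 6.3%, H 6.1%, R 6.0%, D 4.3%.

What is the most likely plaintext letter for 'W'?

Step 1: The observed frequency is 12.3%.
Step 2: Compare with English frequencies:
  E: 12.7% (difference: 0.4%) <-- closest
  T: 9.1% (difference: 3.2%)
  A: 8.2% (difference: 4.1%)
  O: 7.5% (difference: 4.8%)
  I: 7.0% (difference: 5.3%)
  N: 6.7% (difference: 5.6%)
  S: 6.3% (difference: 6.0%)
  H: 6.1% (difference: 6.2%)
  R: 6.0% (difference: 6.3%)
  D: 4.3% (difference: 8.0%)
Step 3: 'W' most likely represents 'E' (frequency 12.7%).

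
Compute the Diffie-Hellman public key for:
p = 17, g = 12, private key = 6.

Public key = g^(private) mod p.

Step 1: A = g^a mod p = 12^6 mod 17.
  12^1 mod 17 = 12
  12^2 mod 17 = (12 * 12) mod 17 = 8
  12^3 mod 17 = (8 * 12) mod 17 = 11
  12^4 mod 17 = (11 * 12) mod 17 = 13
  12^5 mod 17 = (13 * 12) mod 17 = 3
  12^6 mod 17 = (3 * 12) mod 17 = 2
Result: A = 2.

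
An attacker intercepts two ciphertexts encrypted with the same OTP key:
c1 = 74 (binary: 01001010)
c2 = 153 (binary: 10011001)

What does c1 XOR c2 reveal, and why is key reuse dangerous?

Step 1: c1 XOR c2 = (m1 XOR k) XOR (m2 XOR k).
Step 2: By XOR associativity/commutativity: = m1 XOR m2 XOR k XOR k = m1 XOR m2.
Step 3: 01001010 XOR 10011001 = 11010011 = 211.
Step 4: The key cancels out! An attacker learns m1 XOR m2 = 211, revealing the relationship between plaintexts.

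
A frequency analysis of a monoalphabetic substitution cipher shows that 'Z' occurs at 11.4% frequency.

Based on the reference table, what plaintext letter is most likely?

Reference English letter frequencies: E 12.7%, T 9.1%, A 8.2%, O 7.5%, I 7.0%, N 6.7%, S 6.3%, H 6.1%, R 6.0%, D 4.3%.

Step 1: The observed frequency is 11.4%.
Step 2: Compare with English frequencies:
  E: 12.7% (difference: 1.3%) <-- closest
  T: 9.1% (difference: 2.3%)
  A: 8.2% (difference: 3.2%)
  O: 7.5% (difference: 3.9%)
  I: 7.0% (difference: 4.4%)
  N: 6.7% (difference: 4.7%)
  S: 6.3% (difference: 5.1%)
  H: 6.1% (difference: 5.3%)
  R: 6.0% (difference: 5.4%)
  D: 4.3% (difference: 7.1%)
Step 3: 'Z' most likely represents 'E' (frequency 12.7%).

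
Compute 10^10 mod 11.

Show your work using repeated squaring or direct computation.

Step 1: Compute 10^10 mod 11 step by step, reducing modulo 11 at each step.
  10^1 mod 11 = 10
  10^2 mod 11 = (10 * 10) mod 11 = 1
  10^3 mod 11 = (1 * 10) mod 11 = 10
  10^4 mod 11 = (10 * 10) mod 11 = 1
  10^5 mod 11 = (1 * 10) mod 11 = 10
  10^6 mod 11 = (10 * 10) mod 11 = 1
  10^7 mod 11 = (1 * 10) mod 11 = 10
  10^8 mod 11 = (10 * 10) mod 11 = 1
  10^9 mod 11 = (1 * 10) mod 11 = 10
  10^10 mod 11 = (10 * 10) mod 11 = 1
Step 2: Result = 1.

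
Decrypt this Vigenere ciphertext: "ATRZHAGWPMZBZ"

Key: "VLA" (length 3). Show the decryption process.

Step 1: Key 'VLA' has length 3. Extended key: VLAVLAVLAVLAV
Step 2: Decrypt each position:
  A(0) - V(21) = 5 = F
  T(19) - L(11) = 8 = I
  R(17) - A(0) = 17 = R
  Z(25) - V(21) = 4 = E
  H(7) - L(11) = 22 = W
  A(0) - A(0) = 0 = A
  G(6) - V(21) = 11 = L
  W(22) - L(11) = 11 = L
  P(15) - A(0) = 15 = P
  M(12) - V(21) = 17 = R
  Z(25) - L(11) = 14 = O
  B(1) - A(0) = 1 = B
  Z(25) - V(21) = 4 = E
Plaintext: FIREWALLPROBE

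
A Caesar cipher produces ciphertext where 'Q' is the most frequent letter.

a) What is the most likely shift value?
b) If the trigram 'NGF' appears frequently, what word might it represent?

Step 1: In English, 'E' is the most frequent letter (12.7%).
Step 2: The most frequent ciphertext letter is 'Q' (position 16).
Step 3: Shift = (16 - 4) mod 26 = 12.
Step 4: Decrypt 'NGF' by shifting back 12:
  N -> B
  G -> U
  F -> T
Step 5: 'NGF' decrypts to 'BUT'.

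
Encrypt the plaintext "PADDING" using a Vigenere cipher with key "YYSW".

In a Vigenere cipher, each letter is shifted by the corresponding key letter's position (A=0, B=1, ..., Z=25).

Step 1: Repeat key to match plaintext length:
  Plaintext: PADDING
  Key:       YYSWYYS
Step 2: Encrypt each letter:
  P(15) + Y(24) = (15+24) mod 26 = 13 = N
  A(0) + Y(24) = (0+24) mod 26 = 24 = Y
  D(3) + S(18) = (3+18) mod 26 = 21 = V
  D(3) + W(22) = (3+22) mod 26 = 25 = Z
  I(8) + Y(24) = (8+24) mod 26 = 6 = G
  N(13) + Y(24) = (13+24) mod 26 = 11 = L
  G(6) + S(18) = (6+18) mod 26 = 24 = Y
Ciphertext: NYVZGLY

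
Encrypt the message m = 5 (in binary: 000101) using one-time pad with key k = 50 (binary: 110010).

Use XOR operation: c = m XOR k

Step 1: Write out the XOR operation bit by bit:
  Message: 000101
  Key:     110010
  XOR:     110111
Step 2: Convert to decimal: 110111 = 55.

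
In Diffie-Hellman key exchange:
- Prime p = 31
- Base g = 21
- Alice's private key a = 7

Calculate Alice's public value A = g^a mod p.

Step 1: A = g^a mod p = 21^7 mod 31.
  21^1 mod 31 = 21
  21^2 mod 31 = (21 * 21) mod 31 = 7
  21^3 mod 31 = (7 * 21) mod 31 = 23
  21^4 mod 31 = (23 * 21) mod 31 = 18
  21^5 mod 31 = (18 * 21) mod 31 = 6
  21^6 mod 31 = (6 * 21) mod 31 = 2
  21^7 mod 31 = (2 * 21) mod 31 = 11
Result: A = 11.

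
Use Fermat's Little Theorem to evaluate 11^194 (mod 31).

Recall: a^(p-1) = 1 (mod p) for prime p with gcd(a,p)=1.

Step 1: Since 31 is prime, by Fermat's Little Theorem: 11^30 = 1 (mod 31).
Step 2: Reduce exponent: 194 mod 30 = 14.
Step 3: So 11^194 = 11^14 (mod 31).
Step 4: 11^14 mod 31 = 14.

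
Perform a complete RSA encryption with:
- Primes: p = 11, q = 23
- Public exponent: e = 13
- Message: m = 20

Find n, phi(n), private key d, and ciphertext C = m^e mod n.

Step 1: n = 11 * 23 = 253.
Step 2: phi(n) = (11-1)(23-1) = 10 * 22 = 220.
Step 3: Find d = 13^(-1) mod 220 = 17.
  Verify: 13 * 17 = 221 = 1 (mod 220).
Step 4: C = 20^13 mod 253 = 14.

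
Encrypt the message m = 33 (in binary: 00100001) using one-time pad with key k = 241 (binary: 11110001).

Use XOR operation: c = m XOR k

Step 1: Write out the XOR operation bit by bit:
  Message: 00100001
  Key:     11110001
  XOR:     11010000
Step 2: Convert to decimal: 11010000 = 208.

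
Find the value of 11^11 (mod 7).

Step 1: Compute 11^11 mod 7 step by step, reducing modulo 7 at each step.
  11^1 mod 7 = 4
  11^2 mod 7 = (4 * 11) mod 7 = 2
  11^3 mod 7 = (2 * 11) mod 7 = 1
  11^4 mod 7 = (1 * 11) mod 7 = 4
  11^5 mod 7 = (4 * 11) mod 7 = 2
  11^6 mod 7 = (2 * 11) mod 7 = 1
  11^7 mod 7 = (1 * 11) mod 7 = 4
  11^8 mod 7 = (4 * 11) mod 7 = 2
  11^9 mod 7 = (2 * 11) mod 7 = 1
  11^10 mod 7 = (1 * 11) mod 7 = 4
  11^11 mod 7 = (4 * 11) mod 7 = 2
Step 2: Result = 2.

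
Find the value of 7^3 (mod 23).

Step 1: Compute 7^3 mod 23 step by step, reducing modulo 23 at each step.
  7^1 mod 23 = 7
  7^2 mod 23 = (7 * 7) mod 23 = 3
  7^3 mod 23 = (3 * 7) mod 23 = 21
Step 2: Result = 21.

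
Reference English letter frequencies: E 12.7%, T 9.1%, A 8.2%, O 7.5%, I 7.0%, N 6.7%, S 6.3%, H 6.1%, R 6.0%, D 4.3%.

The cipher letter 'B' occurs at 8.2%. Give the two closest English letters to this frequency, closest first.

Step 1: Observed frequency of 'B' is 8.2%.
Step 2: Compute distances to each reference frequency and sort:
  A (8.2%): difference = 0.0% <-- BEST
  O (7.5%): difference = 0.7% <-- RUNNER-UP
  T (9.1%): difference = 0.9%
  I (7.0%): difference = 1.2%
  N (6.7%): difference = 1.5%
Step 3: Most likely is 'A' (8.2%, diff 0.0%); second most likely is 'O' (7.5%, diff 0.7%).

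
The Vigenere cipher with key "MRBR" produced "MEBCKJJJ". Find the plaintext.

Step 1: Extend key: MRBRMRBR
Step 2: Decrypt each letter (c - k) mod 26:
  M(12) - M(12) = (12-12) mod 26 = 0 = A
  E(4) - R(17) = (4-17) mod 26 = 13 = N
  B(1) - B(1) = (1-1) mod 26 = 0 = A
  C(2) - R(17) = (2-17) mod 26 = 11 = L
  K(10) - M(12) = (10-12) mod 26 = 24 = Y
  J(9) - R(17) = (9-17) mod 26 = 18 = S
  J(9) - B(1) = (9-1) mod 26 = 8 = I
  J(9) - R(17) = (9-17) mod 26 = 18 = S
Plaintext: ANALYSIS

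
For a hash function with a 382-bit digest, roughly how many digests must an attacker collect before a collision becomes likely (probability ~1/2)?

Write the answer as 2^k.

Step 1: The birthday paradox gives collision probability ~50% after sqrt(2^n) = 2^(n/2) hashes.
Step 2: For 382-bit output: 2^(382/2) = 2^191.
Step 3: Approximately 2^191 hash computations needed.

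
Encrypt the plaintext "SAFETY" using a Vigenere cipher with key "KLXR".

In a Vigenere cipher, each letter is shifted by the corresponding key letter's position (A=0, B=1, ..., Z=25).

Step 1: Repeat key to match plaintext length:
  Plaintext: SAFETY
  Key:       KLXRKL
Step 2: Encrypt each letter:
  S(18) + K(10) = (18+10) mod 26 = 2 = C
  A(0) + L(11) = (0+11) mod 26 = 11 = L
  F(5) + X(23) = (5+23) mod 26 = 2 = C
  E(4) + R(17) = (4+17) mod 26 = 21 = V
  T(19) + K(10) = (19+10) mod 26 = 3 = D
  Y(24) + L(11) = (24+11) mod 26 = 9 = J
Ciphertext: CLCVDJ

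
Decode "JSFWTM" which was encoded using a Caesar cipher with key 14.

Step 1: Reverse the shift by subtracting 14 from each letter position.
  J (position 9) -> position (9-14) mod 26 = 21 -> V
  S (position 18) -> position (18-14) mod 26 = 4 -> E
  F (position 5) -> position (5-14) mod 26 = 17 -> R
  W (position 22) -> position (22-14) mod 26 = 8 -> I
  T (position 19) -> position (19-14) mod 26 = 5 -> F
  M (position 12) -> position (12-14) mod 26 = 24 -> Y
Decrypted message: VERIFY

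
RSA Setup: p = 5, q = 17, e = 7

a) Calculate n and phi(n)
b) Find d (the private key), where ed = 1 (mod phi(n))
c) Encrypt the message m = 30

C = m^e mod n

Step 1: n = 5 * 17 = 85.
Step 2: phi(n) = (5-1)(17-1) = 4 * 16 = 64.
Step 3: Find d = 7^(-1) mod 64 = 55.
  Verify: 7 * 55 = 385 = 1 (mod 64).
Step 4: C = 30^7 mod 85 = 55.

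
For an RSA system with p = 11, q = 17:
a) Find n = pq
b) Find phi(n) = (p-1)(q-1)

Step 1: n = p * q = 11 * 17 = 187.
Step 2: phi(n) = (p-1)(q-1) = 10 * 16 = 160.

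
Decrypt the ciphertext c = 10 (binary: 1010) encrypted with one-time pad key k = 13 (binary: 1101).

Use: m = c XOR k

Step 1: XOR ciphertext with key:
  Ciphertext: 1010
  Key:        1101
  XOR:        0111
Step 2: Plaintext = 0111 = 7 in decimal.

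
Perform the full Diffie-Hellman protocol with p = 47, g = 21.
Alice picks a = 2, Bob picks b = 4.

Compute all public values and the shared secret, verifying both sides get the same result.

Step 1: A = g^a mod p = 21^2 mod 47 = 18.
Step 2: B = g^b mod p = 21^4 mod 47 = 42.
Step 3: Alice computes s = B^a mod p = 42^2 mod 47 = 25.
Step 4: Bob computes s = A^b mod p = 18^4 mod 47 = 25.
Both sides agree: shared secret = 25.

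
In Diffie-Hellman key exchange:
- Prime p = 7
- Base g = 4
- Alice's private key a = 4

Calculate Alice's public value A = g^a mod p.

Step 1: A = g^a mod p = 4^4 mod 7.
  4^1 mod 7 = 4
  4^2 mod 7 = (4 * 4) mod 7 = 2
  4^3 mod 7 = (2 * 4) mod 7 = 1
  4^4 mod 7 = (1 * 4) mod 7 = 4
Result: A = 4.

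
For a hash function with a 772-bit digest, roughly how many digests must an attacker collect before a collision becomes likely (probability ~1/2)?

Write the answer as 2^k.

Step 1: The birthday paradox gives collision probability ~50% after sqrt(2^n) = 2^(n/2) hashes.
Step 2: For 772-bit output: 2^(772/2) = 2^386.
Step 3: Approximately 2^386 hash computations needed.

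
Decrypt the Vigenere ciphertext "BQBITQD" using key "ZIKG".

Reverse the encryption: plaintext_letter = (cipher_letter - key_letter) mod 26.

Step 1: Extend key: ZIKGZIK
Step 2: Decrypt each letter (c - k) mod 26:
  B(1) - Z(25) = (1-25) mod 26 = 2 = C
  Q(16) - I(8) = (16-8) mod 26 = 8 = I
  B(1) - K(10) = (1-10) mod 26 = 17 = R
  I(8) - G(6) = (8-6) mod 26 = 2 = C
  T(19) - Z(25) = (19-25) mod 26 = 20 = U
  Q(16) - I(8) = (16-8) mod 26 = 8 = I
  D(3) - K(10) = (3-10) mod 26 = 19 = T
Plaintext: CIRCUIT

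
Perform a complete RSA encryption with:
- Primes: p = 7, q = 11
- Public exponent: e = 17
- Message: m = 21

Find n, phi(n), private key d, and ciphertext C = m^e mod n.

Step 1: n = 7 * 11 = 77.
Step 2: phi(n) = (7-1)(11-1) = 6 * 10 = 60.
Step 3: Find d = 17^(-1) mod 60 = 53.
  Verify: 17 * 53 = 901 = 1 (mod 60).
Step 4: C = 21^17 mod 77 = 21.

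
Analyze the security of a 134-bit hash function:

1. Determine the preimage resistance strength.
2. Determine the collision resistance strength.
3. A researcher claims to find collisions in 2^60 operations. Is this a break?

Step 1: Preimage resistance requires brute-force of 2^134 operations.
Step 2: Collision resistance (birthday bound) = 2^(134/2) = 2^67.
Step 3: The claimed attack costs 2^60 operations.
Step 4: Since 2^60 < 2^67, the claimed attack beats the generic birthday bound, so collision resistance is broken.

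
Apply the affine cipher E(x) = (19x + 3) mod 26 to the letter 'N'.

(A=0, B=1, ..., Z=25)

Step 1: Convert 'N' to number: x = 13.
Step 2: E(13) = (19 * 13 + 3) mod 26 = 250 mod 26 = 16.
Step 3: Convert 16 back to letter: Q.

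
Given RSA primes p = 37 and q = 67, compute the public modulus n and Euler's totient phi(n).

Step 1: n = p * q = 37 * 67 = 2479.
Step 2: phi(n) = (p-1)(q-1) = 36 * 66 = 2376.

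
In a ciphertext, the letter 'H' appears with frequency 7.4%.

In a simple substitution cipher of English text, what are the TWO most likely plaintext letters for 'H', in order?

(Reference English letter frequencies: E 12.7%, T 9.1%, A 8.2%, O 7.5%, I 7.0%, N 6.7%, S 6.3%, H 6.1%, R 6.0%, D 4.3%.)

Step 1: Observed frequency of 'H' is 7.4%.
Step 2: Compute distances to each reference frequency and sort:
  O (7.5%): difference = 0.1% <-- BEST
  I (7.0%): difference = 0.4% <-- RUNNER-UP
  N (6.7%): difference = 0.7%
  A (8.2%): difference = 0.8%
  S (6.3%): difference = 1.1%
Step 3: Most likely is 'O' (7.5%, diff 0.1%); second most likely is 'I' (7.0%, diff 0.4%).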